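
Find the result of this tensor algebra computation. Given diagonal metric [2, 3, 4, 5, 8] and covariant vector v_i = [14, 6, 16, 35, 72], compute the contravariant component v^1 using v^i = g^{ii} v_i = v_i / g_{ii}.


To raise an index with a diagonal metric: v^i = v_i / g_{ii}.
For index 1: v_1 = 14, g_{11} = 2
v^1 = 14 / 2 = 7

7


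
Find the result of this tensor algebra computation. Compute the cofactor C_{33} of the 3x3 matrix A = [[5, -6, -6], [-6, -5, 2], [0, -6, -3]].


To find cofactor C_{33}, delete row 3 and column 3.
The resulting 2x2 submatrix is: [[5, -6], [-6, -5]]
Minor M_{33} = 5*-5 - -6*-6
  = -25 - 36 = -61
Sign = (-1)^(3+3) = (-1)^6 = 1
Cofactor C_{33} = 1 * -61 = -61

-61


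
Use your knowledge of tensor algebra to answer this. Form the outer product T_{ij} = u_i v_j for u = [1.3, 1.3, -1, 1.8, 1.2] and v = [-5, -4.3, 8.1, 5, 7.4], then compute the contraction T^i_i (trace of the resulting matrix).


The outer product gives T_{ij} = u_i v_j.
The trace (contraction) is Tr(T) = sum_i T_{ii} = sum_i u_i v_i.
Diagonal entries:
T_{11} = u_1 * v_1 = 1.3 * -5 = -6.5
T_{22} = u_2 * v_2 = 1.3 * -4.3 = -5.59
T_{33} = u_3 * v_3 = -1 * 8.1 = -8.1
T_{44} = u_4 * v_4 = 1.8 * 5 = 9
T_{55} = u_5 * v_5 = 1.2 * 7.4 = 8.88
Tr(T) = -6.5 + -5.59 + -8.1 + 9 + 8.88 = -2.31

-2.31


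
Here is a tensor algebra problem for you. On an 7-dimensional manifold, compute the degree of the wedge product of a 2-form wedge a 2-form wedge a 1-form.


The degree of a wedge product is the sum of the degrees of the individual forms.
Degrees: 2, 2, 1
Total degree = 2 + 2 + 1 = 5

5


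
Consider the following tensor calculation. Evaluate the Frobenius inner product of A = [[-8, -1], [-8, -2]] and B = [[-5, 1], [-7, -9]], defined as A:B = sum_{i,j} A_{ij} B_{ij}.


A:B = sum over all i,j of A_{ij} * B_{ij}.
Row 1: -8*-5=40, -1*1=-1 => row sum = 39
Row 2: -8*-7=56, -2*-9=18 => row sum = 74
Total = 39 + 74 = 113

113


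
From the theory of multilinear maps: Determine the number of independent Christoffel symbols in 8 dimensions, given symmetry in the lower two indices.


Christoffel symbols Gamma^k_{ij} are symmetric in i,j, so there are d * d(d+1)/2 independent symbols.
d = 8
d(d+1)/2 = 8 * 9 / 2 = 36
Total = 8 * 36 = 288

288


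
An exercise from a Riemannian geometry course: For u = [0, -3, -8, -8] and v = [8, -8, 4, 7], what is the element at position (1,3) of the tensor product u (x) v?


The outer product entry T_{ij} = u_i * v_j.
We need i=1, j=3.
u_1 = 0, v_3 = 4
T_{1,3} = 0 * 4 = 0

0


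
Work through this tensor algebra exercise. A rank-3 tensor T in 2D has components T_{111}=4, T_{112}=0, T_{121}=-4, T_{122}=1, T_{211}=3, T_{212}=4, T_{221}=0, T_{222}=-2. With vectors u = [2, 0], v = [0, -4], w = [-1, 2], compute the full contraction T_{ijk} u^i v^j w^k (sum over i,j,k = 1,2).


S = sum over i,j,k of T_{ijk} u_i v_j w_k. Expanding all 8 terms:
T_{111}*u_1*v_1*w_1 = 4*2*0*-1 = 0  (running total: 0)
T_{112}*u_1*v_1*w_2 = 0*2*0*2 = 0  (running total: 0)
T_{121}*u_1*v_2*w_1 = -4*2*-4*-1 = -32  (running total: -32)
T_{122}*u_1*v_2*w_2 = 1*2*-4*2 = -16  (running total: -48)
T_{211}*u_2*v_1*w_1 = 3*0*0*-1 = 0  (running total: -48)
T_{212}*u_2*v_1*w_2 = 4*0*0*2 = 0  (running total: -48)
T_{221}*u_2*v_2*w_1 = 0*0*-4*-1 = 0  (running total: -48)
T_{222}*u_2*v_2*w_2 = -2*0*-4*2 = 0  (running total: -48)
S = -48

-48


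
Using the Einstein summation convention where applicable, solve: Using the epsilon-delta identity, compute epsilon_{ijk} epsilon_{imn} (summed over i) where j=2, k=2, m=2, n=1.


Using the identity: epsilon_{ijk} epsilon_{imn} = delta_{jm} delta_{kn} - delta_{jn} delta_{km}.
delta_{22} = 1
delta_{21} = 0
delta_{21} = 0
delta_{22} = 1
Result = 1 * 0 - 0 * 1 = 0 - 0 = 0

0


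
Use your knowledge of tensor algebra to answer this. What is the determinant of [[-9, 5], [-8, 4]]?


For a 2x2 matrix [[a, b], [c, d]], det = a*d - b*c.
a = -9, b = 5, c = -8, d = 4
a*d = -9 * 4 = -36
b*c = 5 * -8 = -40
det = -36 - -40 = 4

4


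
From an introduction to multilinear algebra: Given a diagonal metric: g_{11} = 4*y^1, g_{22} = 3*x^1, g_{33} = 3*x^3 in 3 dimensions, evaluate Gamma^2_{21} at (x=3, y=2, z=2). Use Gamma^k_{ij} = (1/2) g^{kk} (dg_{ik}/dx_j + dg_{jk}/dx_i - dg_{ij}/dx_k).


For a diagonal metric, Gamma^k_{ij} = (1/2) g^{kk} (dg_{ik}/dx_j + dg_{jk}/dx_i - dg_{ij}/dx_k).
The metric is diagonal, so g_{ab} = 0 for a != b.
At the given point: g_{11} = 8, g_{22} = 9, g_{33} = 81
g^{22} = 1/9
dg_{22}/dx_1 = dg_{22}/dx_1 = 3
dg_{12}/dx_2 = 0 (off-diagonal)
dg_{21}/dx_2 = 0 (off-diagonal)
Numerator = 3 + 0 - 0 = 3
Gamma^2_{21} = 3 / (2 * 9) = 1/6

1/6


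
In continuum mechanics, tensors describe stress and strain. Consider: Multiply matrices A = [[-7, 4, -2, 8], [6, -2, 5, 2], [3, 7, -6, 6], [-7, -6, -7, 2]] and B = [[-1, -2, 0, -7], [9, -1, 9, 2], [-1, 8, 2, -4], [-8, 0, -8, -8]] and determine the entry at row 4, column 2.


(AB)_{ij} = sum_k A_{ik} B_{kj}.
For i=4, j=2:
A_{41} * B_{12} = -7 * -2 = 14
A_{42} * B_{22} = -6 * -1 = 6
A_{43} * B_{32} = -7 * 8 = -56
A_{44} * B_{42} = 2 * 0 = 0
Sum = 14 + 6 + -56 + 0 = -36

-36


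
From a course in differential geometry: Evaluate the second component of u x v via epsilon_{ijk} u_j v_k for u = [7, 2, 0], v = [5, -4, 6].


(u x v)_2 = sum_{j,k} epsilon_{2jk} u_j v_k. Only permutations of (1,2,3) contribute; the two non-zero terms are:
eps_{213} u_1 v_3 = -1 * 7 * 6 = -42
eps_{231} u_3 v_1 = 1 * 0 * 5 = 0
(u x v)_2 = -42

-42


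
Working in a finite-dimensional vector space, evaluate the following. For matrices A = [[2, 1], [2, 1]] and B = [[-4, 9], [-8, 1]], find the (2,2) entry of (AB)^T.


(AB)^T_{ij} = (AB)_{ji} = sum_k A_{jk} B_{ki}.
For i=2, j=2 we need (AB)_{22}:
A_{21} * B_{12} = 2 * 9 = 18
A_{22} * B_{22} = 1 * 1 = 1
Sum = 18 + 1 = 19

19


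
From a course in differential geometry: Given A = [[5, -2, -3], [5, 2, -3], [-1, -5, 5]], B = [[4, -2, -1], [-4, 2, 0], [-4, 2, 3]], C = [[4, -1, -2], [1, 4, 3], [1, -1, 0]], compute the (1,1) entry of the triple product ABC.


(ABC)_{11} = sum_m (AB)_{1m} C_{m1}. First compute row 1 of AB.
(AB)_{11} = 5*4 + -2*-4 + -3*-4 = 40
(AB)_{12} = 5*-2 + -2*2 + -3*2 = -20
(AB)_{13} = 5*-1 + -2*0 + -3*3 = -14
Now contract with column 1 of C:
(AB)_{11} * C_{11} = 40 * 4 = 160
(AB)_{12} * C_{21} = -20 * 1 = -20
(AB)_{13} * C_{31} = -14 * 1 = -14
(ABC)_{11} = 160 + -20 + -14 = 126

126


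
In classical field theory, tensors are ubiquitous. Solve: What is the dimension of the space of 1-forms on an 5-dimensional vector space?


The dimension of the space of p-forms on an n-dimensional space is C(n, p).
n = 5, p = 1
C(5, 1) = 5! / (1! * 4!) = 5

5


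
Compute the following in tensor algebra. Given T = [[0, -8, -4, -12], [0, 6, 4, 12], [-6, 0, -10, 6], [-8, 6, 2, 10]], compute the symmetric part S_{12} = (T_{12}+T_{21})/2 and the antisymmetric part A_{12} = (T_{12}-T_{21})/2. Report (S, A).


T_{12} = -8
T_{21} = 0
S_{12} = (-8 + 0)/2 = -8/2 = -4
A_{12} = (-8 - 0)/2 = -8/2 = -4
Check: S + A = -4 + -4 = -8 = T_{12}.

(-4, -4)


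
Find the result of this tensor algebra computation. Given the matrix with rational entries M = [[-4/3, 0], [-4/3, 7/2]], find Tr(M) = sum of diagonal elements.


The trace is the sum of diagonal entries.
Diagonal: M[1,1] = -4/3, M[2,2] = 7/2
Tr(M) = -4/3 + 7/2
Computing step by step:
After adding M[1,1]: -4/3
After adding M[2,2]: 13/6
Tr(M) = 13/6

13/6


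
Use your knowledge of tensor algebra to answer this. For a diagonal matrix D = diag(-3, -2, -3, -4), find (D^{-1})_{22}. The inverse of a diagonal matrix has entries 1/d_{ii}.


For a diagonal matrix, the inverse has entries (D^{-1})_{ii} = 1/d_{ii}.
The diagonal entries are: d_{11} = -3, d_{22} = -2, d_{33} = -3, d_{44} = -4
We need (D^{-1})_{22} = 1/d_{22} = 1/-2 = -1/2

-1/2


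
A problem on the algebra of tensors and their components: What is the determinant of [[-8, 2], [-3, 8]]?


For a 2x2 matrix [[a, b], [c, d]], det = a*d - b*c.
a = -8, b = 2, c = -3, d = 8
a*d = -8 * 8 = -64
b*c = 2 * -3 = -6
det = -64 - -6 = -58

-58


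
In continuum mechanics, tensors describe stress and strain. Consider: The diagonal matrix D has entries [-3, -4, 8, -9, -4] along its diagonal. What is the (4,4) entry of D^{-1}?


For a diagonal matrix, the inverse has entries (D^{-1})_{ii} = 1/d_{ii}.
The diagonal entries are: d_{11} = -3, d_{22} = -4, d_{33} = 8, d_{44} = -9, d_{55} = -4
We need (D^{-1})_{44} = 1/d_{44} = 1/-9 = -1/9

-1/9


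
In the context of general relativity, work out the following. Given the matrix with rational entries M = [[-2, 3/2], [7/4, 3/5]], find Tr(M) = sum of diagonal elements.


The trace is the sum of diagonal entries.
Diagonal: M[1,1] = -2, M[2,2] = 3/5
Tr(M) = -2 + 3/5
Computing step by step:
After adding M[1,1]: -2
After adding M[2,2]: -7/5
Tr(M) = -7/5

-7/5


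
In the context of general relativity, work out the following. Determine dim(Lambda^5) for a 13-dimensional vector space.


The dimension of the space of p-forms on an n-dimensional space is C(n, p).
n = 13, p = 5
C(13, 5) = 13! / (5! * 8!) = 1287

1287


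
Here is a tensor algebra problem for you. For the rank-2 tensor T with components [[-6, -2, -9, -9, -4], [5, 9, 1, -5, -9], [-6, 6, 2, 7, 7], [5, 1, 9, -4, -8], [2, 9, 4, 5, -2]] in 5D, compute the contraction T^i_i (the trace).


The contraction (trace) of a rank-2 tensor is the sum of its diagonal elements.
Diagonal entries: A[1,1] = -6, A[2,2] = 9, A[3,3] = 2, A[4,4] = -4, A[5,5] = -2
Tr(A) = -6 + 9 + 2 + -4 + -2 = -1

-1


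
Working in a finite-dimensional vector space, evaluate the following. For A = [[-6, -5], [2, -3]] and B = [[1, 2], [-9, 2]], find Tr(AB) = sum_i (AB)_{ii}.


Tr(AB) = sum_i (AB)_{ii} where (AB)_{ii} = sum_k A_{ik} B_{ki}.
(AB)_{11} = -6*1 + -5*-9 = 39
(AB)_{22} = 2*2 + -3*2 = -2
Tr(AB) = 39 + -2 = 37

37


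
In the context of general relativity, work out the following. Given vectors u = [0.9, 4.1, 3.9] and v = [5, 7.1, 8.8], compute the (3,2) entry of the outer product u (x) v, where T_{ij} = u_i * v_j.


The outer product entry T_{ij} = u_i * v_j.
We need i=3, j=2.
u_3 = 3.9, v_2 = 7.1
T_{3,2} = 3.9 * 7.1 = 27.69

27.69


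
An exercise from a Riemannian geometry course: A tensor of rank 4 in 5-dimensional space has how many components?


The number of components of a rank-r tensor in d dimensions is d^r.
Here d = 5 and r = 4.
5^4 = 625

625


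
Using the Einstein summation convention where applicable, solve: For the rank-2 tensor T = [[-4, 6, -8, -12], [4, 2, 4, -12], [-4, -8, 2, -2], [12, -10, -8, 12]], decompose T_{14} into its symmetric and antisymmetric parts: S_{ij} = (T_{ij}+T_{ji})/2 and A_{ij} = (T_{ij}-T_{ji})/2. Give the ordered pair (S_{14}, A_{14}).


T_{14} = -12
T_{41} = 12
S_{14} = (-12 + 12)/2 = 0/2 = 0
A_{14} = (-12 - 12)/2 = -24/2 = -12
Check: S + A = 0 + -12 = -12 = T_{14}.

(0, -12)


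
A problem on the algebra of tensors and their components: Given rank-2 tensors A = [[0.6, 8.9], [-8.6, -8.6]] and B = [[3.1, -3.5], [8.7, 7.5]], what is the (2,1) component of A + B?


Tensor addition is component-wise: (A + B)_{ij} = A_{ij} + B_{ij}.
A_{21} = -8.6
B_{21} = 8.7
(A + B)_{21} = -8.6 + 8.7 = 0.1

0.1


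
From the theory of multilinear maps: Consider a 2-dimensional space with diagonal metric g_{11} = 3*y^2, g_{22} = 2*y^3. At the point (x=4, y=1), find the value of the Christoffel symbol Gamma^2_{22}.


For a diagonal metric, Gamma^k_{ij} = (1/2) g^{kk} (dg_{ik}/dx_j + dg_{jk}/dx_i - dg_{ij}/dx_k).
The metric is diagonal, so g_{ab} = 0 for a != b.
At the given point: g_{11} = 3, g_{22} = 2
g^{22} = 1/2
dg_{22}/dx_2 = dg_{22}/dx_2 = 6
dg_{22}/dx_2 = dg_{22}/dx_2 = 6
dg_{22}/dx_2 = dg_{22}/dx_2 = 6
Numerator = 6 + 6 - 6 = 6
Gamma^2_{22} = 6 / (2 * 2) = 3/2

3/2


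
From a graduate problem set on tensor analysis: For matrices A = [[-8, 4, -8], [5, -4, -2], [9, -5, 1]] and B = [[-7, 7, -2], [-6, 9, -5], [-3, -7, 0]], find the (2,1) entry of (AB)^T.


(AB)^T_{ij} = (AB)_{ji} = sum_k A_{jk} B_{ki}.
For i=2, j=1 we need (AB)_{12}:
A_{11} * B_{12} = -8 * 7 = -56
A_{12} * B_{22} = 4 * 9 = 36
A_{13} * B_{32} = -8 * -7 = 56
Sum = -56 + 36 + 56 = 36

36


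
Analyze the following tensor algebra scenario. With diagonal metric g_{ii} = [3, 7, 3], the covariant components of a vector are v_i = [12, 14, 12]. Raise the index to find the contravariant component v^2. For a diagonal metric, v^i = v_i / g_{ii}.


To raise an index with a diagonal metric: v^i = v_i / g_{ii}.
For index 2: v_2 = 14, g_{22} = 7
v^2 = 14 / 7 = 2

2


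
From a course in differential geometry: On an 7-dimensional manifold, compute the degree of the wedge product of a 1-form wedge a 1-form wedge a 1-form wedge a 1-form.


The degree of a wedge product is the sum of the degrees of the individual forms.
Degrees: 1, 1, 1, 1
Total degree = 1 + 1 + 1 + 1 = 4

4


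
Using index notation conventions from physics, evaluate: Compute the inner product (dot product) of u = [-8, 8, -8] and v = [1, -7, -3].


The inner product u . v = sum of u_i * v_i.
Term-by-term: -8 * 1, 8 * -7, -8 * -3
Products: -8, -56, 24
Sum = -8 + -56 + 24 = -40

-40


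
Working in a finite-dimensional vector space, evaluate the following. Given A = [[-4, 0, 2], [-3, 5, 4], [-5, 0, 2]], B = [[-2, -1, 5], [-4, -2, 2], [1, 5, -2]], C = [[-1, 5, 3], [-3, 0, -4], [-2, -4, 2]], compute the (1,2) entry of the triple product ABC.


(ABC)_{12} = sum_m (AB)_{1m} C_{m2}. First compute row 1 of AB.
(AB)_{11} = -4*-2 + 0*-4 + 2*1 = 10
(AB)_{12} = -4*-1 + 0*-2 + 2*5 = 14
(AB)_{13} = -4*5 + 0*2 + 2*-2 = -24
Now contract with column 2 of C:
(AB)_{11} * C_{12} = 10 * 5 = 50
(AB)_{12} * C_{22} = 14 * 0 = 0
(AB)_{13} * C_{32} = -24 * -4 = 96
(ABC)_{12} = 50 + 0 + 96 = 146

146


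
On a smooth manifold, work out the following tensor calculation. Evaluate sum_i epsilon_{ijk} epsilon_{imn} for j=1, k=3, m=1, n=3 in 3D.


Using the identity: epsilon_{ijk} epsilon_{imn} = delta_{jm} delta_{kn} - delta_{jn} delta_{km}.
delta_{11} = 1
delta_{33} = 1
delta_{13} = 0
delta_{31} = 0
Result = 1 * 1 - 0 * 0 = 1 - 0 = 1

1


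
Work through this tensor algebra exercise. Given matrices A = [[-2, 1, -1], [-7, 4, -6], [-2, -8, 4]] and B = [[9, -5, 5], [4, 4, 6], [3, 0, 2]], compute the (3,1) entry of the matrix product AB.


(AB)_{ij} = sum_k A_{ik} B_{kj}.
For i=3, j=1:
A_{31} * B_{11} = -2 * 9 = -18
A_{32} * B_{21} = -8 * 4 = -32
A_{33} * B_{31} = 4 * 3 = 12
Sum = -18 + -32 + 12 = -38

-38


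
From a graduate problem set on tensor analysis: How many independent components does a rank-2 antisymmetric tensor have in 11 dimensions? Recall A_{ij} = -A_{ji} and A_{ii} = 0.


An antisymmetric rank-2 tensor satisfies A_{ij} = -A_{ji}, so diagonal entries are zero.
The independent components are the upper-triangular entries: C(n, 2) = n(n-1)/2.
n = 11
C(11, 2) = 11 * 10 / 2 = 110 / 2 = 55

55


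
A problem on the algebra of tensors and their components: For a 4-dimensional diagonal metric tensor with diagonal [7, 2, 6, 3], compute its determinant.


For a diagonal metric, the determinant is the product of diagonal entries.
Diagonal entries: 7, 2, 6, 3
det(g) = 7 * 2 * 6 * 3 = 252

252


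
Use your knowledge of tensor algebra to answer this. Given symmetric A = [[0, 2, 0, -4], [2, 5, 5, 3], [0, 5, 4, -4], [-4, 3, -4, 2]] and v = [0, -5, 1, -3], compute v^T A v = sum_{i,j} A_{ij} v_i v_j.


First compute Av:
(Av)_1 = 0*0 + 2*-5 + 0*1 + -4*-3 = 2
(Av)_2 = 2*0 + 5*-5 + 5*1 + 3*-3 = -29
(Av)_3 = 0*0 + 5*-5 + 4*1 + -4*-3 = -9
(Av)_4 = -4*0 + 3*-5 + -4*1 + 2*-3 = -25
Av = [2, -29, -9, -25]
Then v^T (Av) = 0*2 + -5*-29 + 1*-9 + -3*-25
= 0 + 145 + -9 + 75 = 211

211


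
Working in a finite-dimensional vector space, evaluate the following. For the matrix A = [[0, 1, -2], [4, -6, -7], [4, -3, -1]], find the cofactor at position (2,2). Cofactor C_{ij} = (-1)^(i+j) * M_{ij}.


To find cofactor C_{22}, delete row 2 and column 2.
The resulting 2x2 submatrix is: [[0, -2], [4, -1]]
Minor M_{22} = 0*-1 - -2*4
  = 0 - -8 = 8
Sign = (-1)^(2+2) = (-1)^4 = 1
Cofactor C_{22} = 1 * 8 = 8

8


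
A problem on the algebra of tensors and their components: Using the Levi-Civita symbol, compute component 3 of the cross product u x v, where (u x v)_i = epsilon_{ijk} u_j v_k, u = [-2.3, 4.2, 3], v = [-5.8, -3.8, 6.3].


(u x v)_3 = sum_{j,k} epsilon_{3jk} u_j v_k. Only permutations of (1,2,3) contribute; the two non-zero terms are:
eps_{312} u_1 v_2 = 1 * -2.3 * -3.8 = 8.74
eps_{321} u_2 v_1 = -1 * 4.2 * -5.8 = 24.36
(u x v)_3 = 33.1

33.1


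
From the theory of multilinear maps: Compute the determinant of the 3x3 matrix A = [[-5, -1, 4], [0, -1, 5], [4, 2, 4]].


Expanding along the first row, det(A) = a11*M_11 - a12*M_12 + a13*M_13, where M_1j is the (1,j) minor.
Minor M_11 = -1*4 - 5*2 = -14
Minor M_12 = 0*4 - 5*4 = -20
Minor M_13 = 0*2 - -1*4 = 4
det = -5*(-14) - -1*(-20) + 4*(4)
    = 70 - 20 + 16
    = 66

66


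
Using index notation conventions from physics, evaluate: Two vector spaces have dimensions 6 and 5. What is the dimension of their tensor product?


The dimension of a tensor product is the product of dimensions.
dim(V) = 6, dim(W) = 5
dim(V (x) W) = 6 * 5 = 30

30


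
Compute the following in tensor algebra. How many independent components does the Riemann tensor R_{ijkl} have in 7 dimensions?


The Riemann tensor in d dimensions has d^2(d^2 - 1)/12 independent components.
d = 7, so d^2 = 49
d^2 - 1 = 48
d^2(d^2 - 1) = 49 * 48 = 2352
Divide by 12: 2352 / 12 = 196

196


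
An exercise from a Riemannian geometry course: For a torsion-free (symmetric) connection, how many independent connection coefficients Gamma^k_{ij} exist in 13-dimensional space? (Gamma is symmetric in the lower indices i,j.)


Christoffel symbols Gamma^k_{ij} are symmetric in i,j, so there are d * d(d+1)/2 independent symbols.
d = 13
d(d+1)/2 = 13 * 14 / 2 = 91
Total = 13 * 91 = 1183

1183


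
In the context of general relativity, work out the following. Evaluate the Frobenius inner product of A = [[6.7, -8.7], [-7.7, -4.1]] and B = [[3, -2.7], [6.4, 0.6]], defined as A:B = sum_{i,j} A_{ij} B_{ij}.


A:B = sum over all i,j of A_{ij} * B_{ij}.
Row 1: 6.7*3=20.1, -8.7*-2.7=23.49 => row sum = 43.59
Row 2: -7.7*6.4=-49.28, -4.1*0.6=-2.46 => row sum = -51.74
Total = 43.59 + -51.74 = -8.15

-8.15


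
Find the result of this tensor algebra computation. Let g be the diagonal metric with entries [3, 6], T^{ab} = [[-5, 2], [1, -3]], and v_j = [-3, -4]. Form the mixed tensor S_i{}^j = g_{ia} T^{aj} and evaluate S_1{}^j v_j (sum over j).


Step 1: lower the first index. For a diagonal metric, g_{ia} T^{aj} = g_{ii} T^{ij} (no sum on i).
g_{11} = 3
S_1{}^1 = 3 * T^{11} = 3 * -5 = -15
S_1{}^2 = 3 * T^{12} = 3 * 2 = 6
Step 2: contract S_1{}^j with v_j.
S_1{}^1 * v_1 = -15 * -3 = 45
S_1{}^2 * v_2 = 6 * -4 = -24
Result = 45 + -24 = 21

21


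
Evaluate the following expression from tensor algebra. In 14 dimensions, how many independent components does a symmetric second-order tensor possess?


A symmetric rank-2 tensor in d dimensions has d(d+1)/2 independent components.
d = 14
d(d+1)/2 = 14 * 15 / 2 = 210 / 2 = 105

105


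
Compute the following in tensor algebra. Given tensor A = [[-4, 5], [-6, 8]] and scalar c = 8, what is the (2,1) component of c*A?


Scalar multiplication: (cA)_{ij} = c * A_{ij}.
c = 8
A_{21} = -6
(cA)_{21} = 8 * -6 = -48

-48


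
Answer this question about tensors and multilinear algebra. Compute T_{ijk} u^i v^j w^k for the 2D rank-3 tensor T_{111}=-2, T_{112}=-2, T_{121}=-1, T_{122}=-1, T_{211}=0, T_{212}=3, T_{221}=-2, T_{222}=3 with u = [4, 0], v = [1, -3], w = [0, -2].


S = sum over i,j,k of T_{ijk} u_i v_j w_k. Expanding all 8 terms:
T_{111}*u_1*v_1*w_1 = -2*4*1*0 = 0  (running total: 0)
T_{112}*u_1*v_1*w_2 = -2*4*1*-2 = 16  (running total: 16)
T_{121}*u_1*v_2*w_1 = -1*4*-3*0 = 0  (running total: 16)
T_{122}*u_1*v_2*w_2 = -1*4*-3*-2 = -24  (running total: -8)
T_{211}*u_2*v_1*w_1 = 0*0*1*0 = 0  (running total: -8)
T_{212}*u_2*v_1*w_2 = 3*0*1*-2 = 0  (running total: -8)
T_{221}*u_2*v_2*w_1 = -2*0*-3*0 = 0  (running total: -8)
T_{222}*u_2*v_2*w_2 = 3*0*-3*-2 = 0  (running total: -8)
S = -8

-8


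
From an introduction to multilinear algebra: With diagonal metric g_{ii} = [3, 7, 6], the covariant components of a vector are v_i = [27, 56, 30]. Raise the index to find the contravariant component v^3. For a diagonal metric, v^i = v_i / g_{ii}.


To raise an index with a diagonal metric: v^i = v_i / g_{ii}.
For index 3: v_3 = 30, g_{33} = 6
v^3 = 30 / 6 = 5

5


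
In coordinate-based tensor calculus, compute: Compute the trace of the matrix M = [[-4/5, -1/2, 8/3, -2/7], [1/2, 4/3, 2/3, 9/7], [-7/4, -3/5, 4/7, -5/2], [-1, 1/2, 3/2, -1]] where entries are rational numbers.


The trace is the sum of diagonal entries.
Diagonal: M[1,1] = -4/5, M[2,2] = 4/3, M[3,3] = 4/7, M[4,4] = -1
Tr(M) = -4/5 + 4/3 + 4/7 + -1
Computing step by step:
After adding M[1,1]: -4/5
After adding M[2,2]: 8/15
After adding M[3,3]: 116/105
After adding M[4,4]: 11/105
Tr(M) = 11/105

11/105


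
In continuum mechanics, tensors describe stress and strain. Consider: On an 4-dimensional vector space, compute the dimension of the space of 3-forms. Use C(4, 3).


The dimension of the space of p-forms on an n-dimensional space is C(n, p).
n = 4, p = 3
C(4, 3) = 4! / (3! * 1!) = 4

4


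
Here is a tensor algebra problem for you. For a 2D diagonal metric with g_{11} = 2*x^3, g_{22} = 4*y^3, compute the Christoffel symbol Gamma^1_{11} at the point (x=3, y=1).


For a diagonal metric, Gamma^k_{ij} = (1/2) g^{kk} (dg_{ik}/dx_j + dg_{jk}/dx_i - dg_{ij}/dx_k).
The metric is diagonal, so g_{ab} = 0 for a != b.
At the given point: g_{11} = 54, g_{22} = 4
g^{11} = 1/54
dg_{11}/dx_1 = dg_{11}/dx_1 = 54
dg_{11}/dx_1 = dg_{11}/dx_1 = 54
dg_{11}/dx_1 = dg_{11}/dx_1 = 54
Numerator = 54 + 54 - 54 = 54
Gamma^1_{11} = 54 / (2 * 54) = 1/2

1/2


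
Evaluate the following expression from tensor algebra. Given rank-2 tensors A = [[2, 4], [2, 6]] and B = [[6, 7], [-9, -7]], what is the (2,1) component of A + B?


Tensor addition is component-wise: (A + B)_{ij} = A_{ij} + B_{ij}.
A_{21} = 2
B_{21} = -9
(A + B)_{21} = 2 + -9 = -7

-7


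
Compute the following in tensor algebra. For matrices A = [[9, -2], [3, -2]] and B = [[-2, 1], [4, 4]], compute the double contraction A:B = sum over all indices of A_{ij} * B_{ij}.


A:B = sum over all i,j of A_{ij} * B_{ij}.
Row 1: 9*-2=-18, -2*1=-2 => row sum = -20
Row 2: 3*4=12, -2*4=-8 => row sum = 4
Total = -20 + 4 = -16

-16


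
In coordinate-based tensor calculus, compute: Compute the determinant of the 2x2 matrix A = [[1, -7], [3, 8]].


For a 2x2 matrix [[a, b], [c, d]], det = a*d - b*c.
a = 1, b = -7, c = 3, d = 8
a*d = 1 * 8 = 8
b*c = -7 * 3 = -21
det = 8 - -21 = 29

29


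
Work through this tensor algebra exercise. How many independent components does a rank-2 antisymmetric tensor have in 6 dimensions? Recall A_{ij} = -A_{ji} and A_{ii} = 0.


An antisymmetric rank-2 tensor satisfies A_{ij} = -A_{ji}, so diagonal entries are zero.
The independent components are the upper-triangular entries: C(n, 2) = n(n-1)/2.
n = 6
C(6, 2) = 6 * 5 / 2 = 30 / 2 = 15

15


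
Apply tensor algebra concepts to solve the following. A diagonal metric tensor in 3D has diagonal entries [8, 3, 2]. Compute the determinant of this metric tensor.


For a diagonal metric, the determinant is the product of diagonal entries.
Diagonal entries: 8, 3, 2
det(g) = 8 * 3 * 2 = 48

48


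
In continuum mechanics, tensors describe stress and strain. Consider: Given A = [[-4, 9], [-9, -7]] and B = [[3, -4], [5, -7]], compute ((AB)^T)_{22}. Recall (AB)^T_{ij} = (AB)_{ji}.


(AB)^T_{ij} = (AB)_{ji} = sum_k A_{jk} B_{ki}.
For i=2, j=2 we need (AB)_{22}:
A_{21} * B_{12} = -9 * -4 = 36
A_{22} * B_{22} = -7 * -7 = 49
Sum = 36 + 49 = 85

85


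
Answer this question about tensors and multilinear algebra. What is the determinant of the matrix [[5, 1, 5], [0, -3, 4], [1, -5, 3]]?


Expanding along the first row, det(A) = a11*M_11 - a12*M_12 + a13*M_13, where M_1j is the (1,j) minor.
Minor M_11 = -3*3 - 4*-5 = 11
Minor M_12 = 0*3 - 4*1 = -4
Minor M_13 = 0*-5 - -3*1 = 3
det = 5*(11) - 1*(-4) + 5*(3)
    = 55 - -4 + 15
    = 74

74


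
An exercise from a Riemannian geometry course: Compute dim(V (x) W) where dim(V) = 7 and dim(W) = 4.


The dimension of a tensor product is the product of dimensions.
dim(V) = 7, dim(W) = 4
dim(V (x) W) = 7 * 4 = 28

28


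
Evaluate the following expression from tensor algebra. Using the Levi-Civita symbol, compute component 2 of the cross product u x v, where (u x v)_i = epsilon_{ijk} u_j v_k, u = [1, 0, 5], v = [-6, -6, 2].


(u x v)_2 = sum_{j,k} epsilon_{2jk} u_j v_k. Only permutations of (1,2,3) contribute; the two non-zero terms are:
eps_{213} u_1 v_3 = -1 * 1 * 2 = -2
eps_{231} u_3 v_1 = 1 * 5 * -6 = -30
(u x v)_2 = -32

-32


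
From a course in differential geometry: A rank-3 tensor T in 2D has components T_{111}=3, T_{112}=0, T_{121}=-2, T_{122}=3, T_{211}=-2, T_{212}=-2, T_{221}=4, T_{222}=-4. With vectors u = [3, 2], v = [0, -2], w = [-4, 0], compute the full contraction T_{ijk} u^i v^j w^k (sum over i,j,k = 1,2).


S = sum over i,j,k of T_{ijk} u_i v_j w_k. Expanding all 8 terms:
T_{111}*u_1*v_1*w_1 = 3*3*0*-4 = 0  (running total: 0)
T_{112}*u_1*v_1*w_2 = 0*3*0*0 = 0  (running total: 0)
T_{121}*u_1*v_2*w_1 = -2*3*-2*-4 = -48  (running total: -48)
T_{122}*u_1*v_2*w_2 = 3*3*-2*0 = 0  (running total: -48)
T_{211}*u_2*v_1*w_1 = -2*2*0*-4 = 0  (running total: -48)
T_{212}*u_2*v_1*w_2 = -2*2*0*0 = 0  (running total: -48)
T_{221}*u_2*v_2*w_1 = 4*2*-2*-4 = 64  (running total: 16)
T_{222}*u_2*v_2*w_2 = -4*2*-2*0 = 0  (running total: 16)
S = 16

16


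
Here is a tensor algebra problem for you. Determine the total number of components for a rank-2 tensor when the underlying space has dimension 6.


The number of components of a rank-r tensor in d dimensions is d^r.
Here d = 6 and r = 2.
6^2 = 36

36


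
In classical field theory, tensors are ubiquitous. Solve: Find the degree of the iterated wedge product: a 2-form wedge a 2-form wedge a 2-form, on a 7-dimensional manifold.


The degree of a wedge product is the sum of the degrees of the individual forms.
Degrees: 2, 2, 2
Total degree = 2 + 2 + 2 = 6

6


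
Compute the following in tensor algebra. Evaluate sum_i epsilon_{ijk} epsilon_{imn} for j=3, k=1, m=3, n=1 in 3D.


Using the identity: epsilon_{ijk} epsilon_{imn} = delta_{jm} delta_{kn} - delta_{jn} delta_{km}.
delta_{33} = 1
delta_{11} = 1
delta_{31} = 0
delta_{13} = 0
Result = 1 * 1 - 0 * 0 = 1 - 0 = 1

1


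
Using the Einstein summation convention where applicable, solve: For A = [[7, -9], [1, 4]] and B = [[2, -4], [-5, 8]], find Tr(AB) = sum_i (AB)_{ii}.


Tr(AB) = sum_i (AB)_{ii} where (AB)_{ii} = sum_k A_{ik} B_{ki}.
(AB)_{11} = 7*2 + -9*-5 = 59
(AB)_{22} = 1*-4 + 4*8 = 28
Tr(AB) = 59 + 28 = 87

87


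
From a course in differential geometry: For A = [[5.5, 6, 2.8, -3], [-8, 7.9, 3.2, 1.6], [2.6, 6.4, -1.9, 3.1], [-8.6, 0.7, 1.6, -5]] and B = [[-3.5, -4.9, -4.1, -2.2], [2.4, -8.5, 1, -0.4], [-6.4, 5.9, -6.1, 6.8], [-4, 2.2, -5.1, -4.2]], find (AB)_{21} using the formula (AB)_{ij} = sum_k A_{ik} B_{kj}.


(AB)_{ij} = sum_k A_{ik} B_{kj}.
For i=2, j=1:
A_{21} * B_{11} = -8 * -3.5 = 28
A_{22} * B_{21} = 7.9 * 2.4 = 18.96
A_{23} * B_{31} = 3.2 * -6.4 = -20.48
A_{24} * B_{41} = 1.6 * -4 = -6.4
Sum = 28 + 18.96 + -20.48 + -6.4 = 20.08

20.08


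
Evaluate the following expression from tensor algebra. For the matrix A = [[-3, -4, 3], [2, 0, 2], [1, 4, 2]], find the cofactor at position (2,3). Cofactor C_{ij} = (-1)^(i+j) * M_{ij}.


To find cofactor C_{23}, delete row 2 and column 3.
The resulting 2x2 submatrix is: [[-3, -4], [1, 4]]
Minor M_{23} = -3*4 - -4*1
  = -12 - -4 = -8
Sign = (-1)^(2+3) = (-1)^5 = -1
Cofactor C_{23} = -1 * -8 = 8

8


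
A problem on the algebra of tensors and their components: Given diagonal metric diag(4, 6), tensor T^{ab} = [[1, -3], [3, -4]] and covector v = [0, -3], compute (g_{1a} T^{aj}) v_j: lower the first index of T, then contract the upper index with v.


Step 1: lower the first index. For a diagonal metric, g_{ia} T^{aj} = g_{ii} T^{ij} (no sum on i).
g_{11} = 4
S_1{}^1 = 4 * T^{11} = 4 * 1 = 4
S_1{}^2 = 4 * T^{12} = 4 * -3 = -12
Step 2: contract S_1{}^j with v_j.
S_1{}^1 * v_1 = 4 * 0 = 0
S_1{}^2 * v_2 = -12 * -3 = 36
Result = 0 + 36 = 36

36


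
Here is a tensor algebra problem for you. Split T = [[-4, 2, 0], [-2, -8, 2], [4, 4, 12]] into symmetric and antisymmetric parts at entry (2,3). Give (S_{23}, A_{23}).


T_{23} = 2
T_{32} = 4
S_{23} = (2 + 4)/2 = 6/2 = 3
A_{23} = (2 - 4)/2 = -2/2 = -1
Check: S + A = 3 + -1 = 2 = T_{23}.

(3, -1)


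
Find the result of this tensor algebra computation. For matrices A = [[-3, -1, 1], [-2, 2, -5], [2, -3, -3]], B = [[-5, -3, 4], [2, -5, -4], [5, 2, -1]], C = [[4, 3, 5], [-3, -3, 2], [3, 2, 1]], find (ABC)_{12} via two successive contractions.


(ABC)_{12} = sum_m (AB)_{1m} C_{m2}. First compute row 1 of AB.
(AB)_{11} = -3*-5 + -1*2 + 1*5 = 18
(AB)_{12} = -3*-3 + -1*-5 + 1*2 = 16
(AB)_{13} = -3*4 + -1*-4 + 1*-1 = -9
Now contract with column 2 of C:
(AB)_{11} * C_{12} = 18 * 3 = 54
(AB)_{12} * C_{22} = 16 * -3 = -48
(AB)_{13} * C_{32} = -9 * 2 = -18
(ABC)_{12} = 54 + -48 + -18 = -12

-12


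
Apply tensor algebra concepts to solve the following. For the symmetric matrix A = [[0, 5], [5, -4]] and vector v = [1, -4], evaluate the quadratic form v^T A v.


First compute Av:
(Av)_1 = 0*1 + 5*-4 = -20
(Av)_2 = 5*1 + -4*-4 = 21
Av = [-20, 21]
Then v^T (Av) = 1*-20 + -4*21
= -20 + -84 = -104

-104


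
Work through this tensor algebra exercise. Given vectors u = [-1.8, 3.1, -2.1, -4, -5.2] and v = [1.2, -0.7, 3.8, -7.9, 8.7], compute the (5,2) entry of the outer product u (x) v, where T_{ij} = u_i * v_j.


The outer product entry T_{ij} = u_i * v_j.
We need i=5, j=2.
u_5 = -5.2, v_2 = -0.7
T_{5,2} = -5.2 * -0.7 = 3.64

3.64


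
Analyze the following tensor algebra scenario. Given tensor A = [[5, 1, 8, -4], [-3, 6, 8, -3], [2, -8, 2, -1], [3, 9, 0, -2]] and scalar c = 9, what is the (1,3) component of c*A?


Scalar multiplication: (cA)_{ij} = c * A_{ij}.
c = 9
A_{13} = 8
(cA)_{13} = 9 * 8 = 72

72


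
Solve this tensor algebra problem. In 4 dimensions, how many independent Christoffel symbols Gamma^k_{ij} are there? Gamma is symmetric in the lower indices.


Christoffel symbols Gamma^k_{ij} are symmetric in i,j, so there are d * d(d+1)/2 independent symbols.
d = 4
d(d+1)/2 = 4 * 5 / 2 = 10
Total = 4 * 10 = 40

40


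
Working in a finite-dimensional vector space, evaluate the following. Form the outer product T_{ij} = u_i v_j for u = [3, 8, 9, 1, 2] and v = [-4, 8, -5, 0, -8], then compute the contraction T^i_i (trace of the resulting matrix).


The outer product gives T_{ij} = u_i v_j.
The trace (contraction) is Tr(T) = sum_i T_{ii} = sum_i u_i v_i.
Diagonal entries:
T_{11} = u_1 * v_1 = 3 * -4 = -12
T_{22} = u_2 * v_2 = 8 * 8 = 64
T_{33} = u_3 * v_3 = 9 * -5 = -45
T_{44} = u_4 * v_4 = 1 * 0 = 0
T_{55} = u_5 * v_5 = 2 * -8 = -16
Tr(T) = -12 + 64 + -45 + 0 + -16 = -9

-9


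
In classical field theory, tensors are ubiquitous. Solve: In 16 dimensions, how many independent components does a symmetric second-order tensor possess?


A symmetric rank-2 tensor in d dimensions has d(d+1)/2 independent components.
d = 16
d(d+1)/2 = 16 * 17 / 2 = 272 / 2 = 136

136


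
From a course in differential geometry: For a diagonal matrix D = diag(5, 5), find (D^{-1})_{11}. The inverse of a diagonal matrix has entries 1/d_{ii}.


For a diagonal matrix, the inverse has entries (D^{-1})_{ii} = 1/d_{ii}.
The diagonal entries are: d_{11} = 5, d_{22} = 5
We need (D^{-1})_{11} = 1/d_{11} = 1/5 = 1/5

1/5


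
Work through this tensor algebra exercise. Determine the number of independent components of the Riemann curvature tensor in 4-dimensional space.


The Riemann tensor in d dimensions has d^2(d^2 - 1)/12 independent components.
d = 4, so d^2 = 16
d^2 - 1 = 15
d^2(d^2 - 1) = 16 * 15 = 240
Divide by 12: 240 / 12 = 20

20


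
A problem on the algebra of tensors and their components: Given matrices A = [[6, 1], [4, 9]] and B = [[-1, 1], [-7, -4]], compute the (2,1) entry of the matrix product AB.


(AB)_{ij} = sum_k A_{ik} B_{kj}.
For i=2, j=1:
A_{21} * B_{11} = 4 * -1 = -4
A_{22} * B_{21} = 9 * -7 = -63
Sum = -4 + -63 = -67

-67


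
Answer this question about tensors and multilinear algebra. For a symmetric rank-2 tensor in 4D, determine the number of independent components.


A symmetric rank-2 tensor in d dimensions has d(d+1)/2 independent components.
d = 4
d(d+1)/2 = 4 * 5 / 2 = 20 / 2 = 10

10


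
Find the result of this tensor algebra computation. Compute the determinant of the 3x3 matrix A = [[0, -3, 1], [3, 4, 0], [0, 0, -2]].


Expanding along the first row, det(A) = a11*M_11 - a12*M_12 + a13*M_13, where M_1j is the (1,j) minor.
Minor M_11 = 4*-2 - 0*0 = -8
Minor M_12 = 3*-2 - 0*0 = -6
Minor M_13 = 3*0 - 4*0 = 0
det = 0*(-8) - -3*(-6) + 1*(0)
    = 0 - 18 + 0
    = -18

-18


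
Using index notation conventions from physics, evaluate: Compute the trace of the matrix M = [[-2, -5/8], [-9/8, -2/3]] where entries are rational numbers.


The trace is the sum of diagonal entries.
Diagonal: M[1,1] = -2, M[2,2] = -2/3
Tr(M) = -2 + -2/3
Computing step by step:
After adding M[1,1]: -2
After adding M[2,2]: -8/3
Tr(M) = -8/3

-8/3


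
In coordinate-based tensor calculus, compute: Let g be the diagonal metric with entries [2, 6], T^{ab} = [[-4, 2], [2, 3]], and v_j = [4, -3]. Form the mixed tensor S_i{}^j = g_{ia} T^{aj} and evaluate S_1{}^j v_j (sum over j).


Step 1: lower the first index. For a diagonal metric, g_{ia} T^{aj} = g_{ii} T^{ij} (no sum on i).
g_{11} = 2
S_1{}^1 = 2 * T^{11} = 2 * -4 = -8
S_1{}^2 = 2 * T^{12} = 2 * 2 = 4
Step 2: contract S_1{}^j with v_j.
S_1{}^1 * v_1 = -8 * 4 = -32
S_1{}^2 * v_2 = 4 * -3 = -12
Result = -32 + -12 = -44

-44


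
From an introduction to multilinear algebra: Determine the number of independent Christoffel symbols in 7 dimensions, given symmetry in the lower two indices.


Christoffel symbols Gamma^k_{ij} are symmetric in i,j, so there are d * d(d+1)/2 independent symbols.
d = 7
d(d+1)/2 = 7 * 8 / 2 = 28
Total = 7 * 28 = 196

196


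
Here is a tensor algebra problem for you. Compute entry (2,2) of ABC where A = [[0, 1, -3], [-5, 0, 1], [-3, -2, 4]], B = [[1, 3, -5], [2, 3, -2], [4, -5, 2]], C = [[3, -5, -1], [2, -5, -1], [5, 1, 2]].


(ABC)_{22} = sum_m (AB)_{2m} C_{m2}. First compute row 2 of AB.
(AB)_{21} = -5*1 + 0*2 + 1*4 = -1
(AB)_{22} = -5*3 + 0*3 + 1*-5 = -20
(AB)_{23} = -5*-5 + 0*-2 + 1*2 = 27
Now contract with column 2 of C:
(AB)_{21} * C_{12} = -1 * -5 = 5
(AB)_{22} * C_{22} = -20 * -5 = 100
(AB)_{23} * C_{32} = 27 * 1 = 27
(ABC)_{22} = 5 + 100 + 27 = 132

132


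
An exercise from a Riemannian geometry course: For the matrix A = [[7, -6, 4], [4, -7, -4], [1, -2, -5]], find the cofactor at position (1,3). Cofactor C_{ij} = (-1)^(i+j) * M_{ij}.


To find cofactor C_{13}, delete row 1 and column 3.
The resulting 2x2 submatrix is: [[4, -7], [1, -2]]
Minor M_{13} = 4*-2 - -7*1
  = -8 - -7 = -1
Sign = (-1)^(1+3) = (-1)^4 = 1
Cofactor C_{13} = 1 * -1 = -1

-1


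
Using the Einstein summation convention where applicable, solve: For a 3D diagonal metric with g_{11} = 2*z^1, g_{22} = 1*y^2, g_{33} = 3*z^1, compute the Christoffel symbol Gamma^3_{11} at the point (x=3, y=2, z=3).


For a diagonal metric, Gamma^k_{ij} = (1/2) g^{kk} (dg_{ik}/dx_j + dg_{jk}/dx_i - dg_{ij}/dx_k).
The metric is diagonal, so g_{ab} = 0 for a != b.
At the given point: g_{11} = 6, g_{22} = 4, g_{33} = 9
g^{33} = 1/9
dg_{13}/dx_1 = 0 (off-diagonal)
dg_{13}/dx_1 = 0 (off-diagonal)
dg_{11}/dx_3 = dg_{11}/dx_3 = 2
Numerator = 0 + 0 - 2 = -2
Gamma^3_{11} = -2 / (2 * 9) = -1/9

-1/9


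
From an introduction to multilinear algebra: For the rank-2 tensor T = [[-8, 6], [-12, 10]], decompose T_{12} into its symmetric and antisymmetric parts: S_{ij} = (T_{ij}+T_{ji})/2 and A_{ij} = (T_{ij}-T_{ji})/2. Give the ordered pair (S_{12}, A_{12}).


T_{12} = 6
T_{21} = -12
S_{12} = (6 + -12)/2 = -6/2 = -3
A_{12} = (6 - -12)/2 = 18/2 = 9
Check: S + A = -3 + 9 = 6 = T_{12}.

(-3, 9)


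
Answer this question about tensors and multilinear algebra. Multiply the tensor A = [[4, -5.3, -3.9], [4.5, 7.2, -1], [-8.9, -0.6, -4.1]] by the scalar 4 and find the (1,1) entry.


Scalar multiplication: (cA)_{ij} = c * A_{ij}.
c = 4
A_{11} = 4
(cA)_{11} = 4 * 4 = 16

16


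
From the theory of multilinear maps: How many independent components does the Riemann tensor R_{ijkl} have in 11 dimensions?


The Riemann tensor in d dimensions has d^2(d^2 - 1)/12 independent components.
d = 11, so d^2 = 121
d^2 - 1 = 120
d^2(d^2 - 1) = 121 * 120 = 14520
Divide by 12: 14520 / 12 = 1210

1210


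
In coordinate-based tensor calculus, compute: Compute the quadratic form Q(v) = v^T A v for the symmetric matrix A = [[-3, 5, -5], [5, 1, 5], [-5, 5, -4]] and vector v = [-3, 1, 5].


First compute Av:
(Av)_1 = -3*-3 + 5*1 + -5*5 = -11
(Av)_2 = 5*-3 + 1*1 + 5*5 = 11
(Av)_3 = -5*-3 + 5*1 + -4*5 = 0
Av = [-11, 11, 0]
Then v^T (Av) = -3*-11 + 1*11 + 5*0
= 33 + 11 + 0 = 44

44


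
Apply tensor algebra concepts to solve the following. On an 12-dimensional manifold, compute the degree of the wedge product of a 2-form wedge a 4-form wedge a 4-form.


The degree of a wedge product is the sum of the degrees of the individual forms.
Degrees: 2, 4, 4
Total degree = 2 + 4 + 4 = 10

10


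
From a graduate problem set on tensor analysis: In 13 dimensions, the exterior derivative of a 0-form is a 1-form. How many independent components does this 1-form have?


The exterior derivative of a p-form is a (p+1)-form.
Its number of independent components is C(n, p+1).
n = 13, p+1 = 1
C(13, 1) = 13

13


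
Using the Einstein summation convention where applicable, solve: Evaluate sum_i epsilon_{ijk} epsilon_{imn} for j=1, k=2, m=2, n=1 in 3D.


Using the identity: epsilon_{ijk} epsilon_{imn} = delta_{jm} delta_{kn} - delta_{jn} delta_{km}.
delta_{12} = 0
delta_{21} = 0
delta_{11} = 1
delta_{22} = 1
Result = 0 * 0 - 1 * 1 = 0 - 1 = -1

-1


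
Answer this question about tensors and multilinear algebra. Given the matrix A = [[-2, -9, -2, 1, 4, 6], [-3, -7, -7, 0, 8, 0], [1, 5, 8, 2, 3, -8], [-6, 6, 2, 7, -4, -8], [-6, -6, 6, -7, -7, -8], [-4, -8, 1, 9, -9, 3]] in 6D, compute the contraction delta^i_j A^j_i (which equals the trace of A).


The contraction (trace) of a rank-2 tensor is the sum of its diagonal elements.
Diagonal entries: A[1,1] = -2, A[2,2] = -7, A[3,3] = 8, A[4,4] = 7, A[5,5] = -7, A[6,6] = 3
Tr(A) = -2 + -7 + 8 + 7 + -7 + 3 = 2

2


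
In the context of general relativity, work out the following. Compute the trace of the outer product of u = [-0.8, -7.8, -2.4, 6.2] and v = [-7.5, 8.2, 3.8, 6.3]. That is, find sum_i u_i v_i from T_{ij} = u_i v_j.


The outer product gives T_{ij} = u_i v_j.
The trace (contraction) is Tr(T) = sum_i T_{ii} = sum_i u_i v_i.
Diagonal entries:
T_{11} = u_1 * v_1 = -0.8 * -7.5 = 6
T_{22} = u_2 * v_2 = -7.8 * 8.2 = -63.96
T_{33} = u_3 * v_3 = -2.4 * 3.8 = -9.12
T_{44} = u_4 * v_4 = 6.2 * 6.3 = 39.06
Tr(T) = 6 + -63.96 + -9.12 + 39.06 = -28.02

-28.02


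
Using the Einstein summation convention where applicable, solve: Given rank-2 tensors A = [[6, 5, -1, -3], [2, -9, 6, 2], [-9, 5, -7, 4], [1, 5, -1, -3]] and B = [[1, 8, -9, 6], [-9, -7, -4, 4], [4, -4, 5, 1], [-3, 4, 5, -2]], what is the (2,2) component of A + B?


Tensor addition is component-wise: (A + B)_{ij} = A_{ij} + B_{ij}.
A_{22} = -9
B_{22} = -7
(A + B)_{22} = -9 + -7 = -16

-16


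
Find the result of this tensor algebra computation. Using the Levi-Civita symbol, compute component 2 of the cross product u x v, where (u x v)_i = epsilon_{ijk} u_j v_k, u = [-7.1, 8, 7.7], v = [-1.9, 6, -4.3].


(u x v)_2 = sum_{j,k} epsilon_{2jk} u_j v_k. Only permutations of (1,2,3) contribute; the two non-zero terms are:
eps_{213} u_1 v_3 = -1 * -7.1 * -4.3 = -30.53
eps_{231} u_3 v_1 = 1 * 7.7 * -1.9 = -14.63
(u x v)_2 = -45.16

-45.16
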